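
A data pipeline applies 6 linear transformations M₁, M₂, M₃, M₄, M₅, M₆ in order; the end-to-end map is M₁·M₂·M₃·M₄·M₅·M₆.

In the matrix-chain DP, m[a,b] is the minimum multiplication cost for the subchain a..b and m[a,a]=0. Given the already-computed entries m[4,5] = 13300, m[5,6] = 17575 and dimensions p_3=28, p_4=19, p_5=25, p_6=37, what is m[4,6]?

37259

m[4,6] = min over k∈[4,5] of m[4,k]+m[k+1,6]+p_{3}·p_k·p_{6}.
k=4: 0 + 17575 + 28·19·37 = 37259; k=5: 13300 + 0 + 28·25·37 = 39200.
Minimum: 37259 at k=4.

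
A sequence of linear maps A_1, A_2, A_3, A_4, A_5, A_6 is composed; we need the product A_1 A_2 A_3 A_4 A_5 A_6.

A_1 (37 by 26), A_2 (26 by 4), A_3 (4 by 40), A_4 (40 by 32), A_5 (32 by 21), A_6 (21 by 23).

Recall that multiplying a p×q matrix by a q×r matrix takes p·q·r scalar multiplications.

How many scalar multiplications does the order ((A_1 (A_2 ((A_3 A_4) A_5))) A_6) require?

(A_3 A_4): 4×40 by 40×32 → 4×32, cost 4·40·32 = 5120
((A_3 A_4) A_5): 4×32 by 32×21 → 4×21, cost 4·32·21 = 2688; cumulative 7808
(A_2 ((A_3 A_4) A_5)): 26×4 by 4×21 → 26×21, cost 26·4·21 = 2184; cumulative 9992
(A_1 (A_2 ((A_3 A_4) A_5))): 37×26 by 26×21 → 37×21, cost 37·26·21 = 20202; cumulative 30194
((A_1 (A_2 ((A_3 A_4) A_5))) A_6): 37×21 by 21×23 → 37×23, cost 37·21·23 = 17871; cumulative 48065
Total: 48065 scalar multiplications.

48065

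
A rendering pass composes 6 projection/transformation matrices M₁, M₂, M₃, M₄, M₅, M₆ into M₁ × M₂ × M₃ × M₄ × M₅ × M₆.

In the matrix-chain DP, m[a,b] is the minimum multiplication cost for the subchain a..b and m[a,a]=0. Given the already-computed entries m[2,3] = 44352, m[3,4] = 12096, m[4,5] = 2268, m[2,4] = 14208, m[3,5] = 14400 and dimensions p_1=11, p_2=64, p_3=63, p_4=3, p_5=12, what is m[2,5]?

m[2,5] = min over k∈[2,4] of m[2,k]+m[k+1,5]+p_{1}·p_k·p_{5}.
k=2: 0 + 14400 + 11·64·12 = 22848; k=3: 44352 + 2268 + 11·63·12 = 54936; k=4: 14208 + 0 + 11·3·12 = 14604.
Minimum: 14604 at k=4.

14604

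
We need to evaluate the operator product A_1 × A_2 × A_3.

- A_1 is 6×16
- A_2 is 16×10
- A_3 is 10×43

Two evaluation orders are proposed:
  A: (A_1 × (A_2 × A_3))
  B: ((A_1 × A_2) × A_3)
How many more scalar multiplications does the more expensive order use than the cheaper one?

7468

Order A = (A_1 × (A_2 × A_3)): (A_2 × A_3): 16×10 by 10×43 → 16×43, cost 16·10·43 = 6880; (A_1 × (A_2 × A_3)): 6×16 by 16×43 → 6×43, cost 6·16·43 = 4128; cumulative 11008. Total 11008.
Order B = ((A_1 × A_2) × A_3): (A_1 × A_2): 6×16 by 16×10 → 6×10, cost 6·16·10 = 960; ((A_1 × A_2) × A_3): 6×10 by 10×43 → 6×43, cost 6·10·43 = 2580; cumulative 3540. Total 3540.
Difference: |11008 − 3540| = 7468.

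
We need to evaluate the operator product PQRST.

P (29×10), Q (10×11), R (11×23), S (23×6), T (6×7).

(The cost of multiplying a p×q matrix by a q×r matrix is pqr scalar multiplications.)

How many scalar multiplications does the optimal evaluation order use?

4628

Adjacent pairs: PQ = 29·10·11 = 3190; QR = 10·11·23 = 2530; RS = 11·23·6 = 1518; ST = 23·6·7 = 966.
Length 3: P..R: k=1: 0+2530+29·10·23=9200; k=2: 3190+0+29·11·23=10527 → min 9200 | Q..S: k=2: 0+1518+10·11·6=2178; k=3: 2530+0+10·23·6=3910 → min 2178 | R..T: k=3: 0+966+11·23·7=2737; k=4: 1518+0+11·6·7=1980 → min 1980.
Length 4: P..S: k=1: 0+2178+29·10·6=3918; k=2: 3190+1518+29·11·6=6622; k=3: 9200+0+29·23·6=13202 → min 3918 | Q..T: k=2: 0+1980+10·11·7=2750; k=3: 2530+966+10·23·7=5106; k=4: 2178+0+10·6·7=2598 → min 2598.
Length 5: P..T: k=1: 0+2598+29·10·7=4628; k=2: 3190+1980+29·11·7=7403; k=3: 9200+966+29·23·7=14835; k=4: 3918+0+29·6·7=5136 → min 4628.
Optimal order: (P((Q(RS))T)) with cost 4628.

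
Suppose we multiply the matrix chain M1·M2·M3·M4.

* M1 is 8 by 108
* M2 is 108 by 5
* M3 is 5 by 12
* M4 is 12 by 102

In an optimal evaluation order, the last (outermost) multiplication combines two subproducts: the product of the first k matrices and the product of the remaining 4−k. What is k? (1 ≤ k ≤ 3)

Adjacent pairs: M1M2 = 8·108·5 = 4320; M2M3 = 108·5·12 = 6480; M3M4 = 5·12·102 = 6120.
Length 3: M1..M3: k=1: 0+6480+8·108·12=16848; k=2: 4320+0+8·5·12=4800 → min 4800 | M2..M4: k=2: 0+6120+108·5·102=61200; k=3: 6480+0+108·12·102=138672 → min 61200.
Top-level splits: k=1: (M1..M1)·(M2..M4) → 0+61200+8·108·102 = 149328; k=2: (M1..M2)·(M3..M4) → 4320+6120+8·5·102 = 14520; k=3: (M1..M3)·(M4..M4) → 4800+0+8·12·102 = 14592.
Best split is after M2, i.e. k = 2.

2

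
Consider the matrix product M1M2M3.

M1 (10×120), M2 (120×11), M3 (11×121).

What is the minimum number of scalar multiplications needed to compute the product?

26510

Order (M1(M2M3)): (M2M3): 120×11 by 11×121 → 120×121, cost 120·11·121 = 159720; (M1(M2M3)): 10×120 by 120×121 → 10×121, cost 10·120·121 = 145200; cumulative 304920. Total 304920.
Order ((M1M2)M3): (M1M2): 10×120 by 120×11 → 10×11, cost 10·120·11 = 13200; ((M1M2)M3): 10×11 by 11×121 → 10×121, cost 10·11·121 = 13310; cumulative 26510. Total 26510.
Minimum: 26510.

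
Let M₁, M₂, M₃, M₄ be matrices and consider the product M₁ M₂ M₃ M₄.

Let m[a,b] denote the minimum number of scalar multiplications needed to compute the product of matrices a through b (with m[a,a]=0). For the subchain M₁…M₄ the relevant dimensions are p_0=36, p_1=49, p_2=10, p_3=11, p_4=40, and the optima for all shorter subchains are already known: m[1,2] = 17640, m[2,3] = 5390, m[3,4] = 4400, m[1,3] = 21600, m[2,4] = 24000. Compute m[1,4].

m[1,4] = min over k∈[1,3] of m[1,k]+m[k+1,4]+p_{0}·p_k·p_{4}.
k=1: 0 + 24000 + 36·49·40 = 94560; k=2: 17640 + 4400 + 36·10·40 = 36440; k=3: 21600 + 0 + 36·11·40 = 37440.
Minimum: 36440 at k=2.

36440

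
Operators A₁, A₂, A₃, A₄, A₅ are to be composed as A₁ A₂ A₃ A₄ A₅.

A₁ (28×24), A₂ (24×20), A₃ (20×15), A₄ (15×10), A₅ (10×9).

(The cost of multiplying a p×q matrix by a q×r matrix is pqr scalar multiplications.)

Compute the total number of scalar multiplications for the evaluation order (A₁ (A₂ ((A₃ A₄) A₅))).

(A₃ A₄): 20×15 by 15×10 → 20×10, cost 20·15·10 = 3000
((A₃ A₄) A₅): 20×10 by 10×9 → 20×9, cost 20·10·9 = 1800; cumulative 4800
(A₂ ((A₃ A₄) A₅)): 24×20 by 20×9 → 24×9, cost 24·20·9 = 4320; cumulative 9120
(A₁ (A₂ ((A₃ A₄) A₅))): 28×24 by 24×9 → 28×9, cost 28·24·9 = 6048; cumulative 15168
Total: 15168 scalar multiplications.

15168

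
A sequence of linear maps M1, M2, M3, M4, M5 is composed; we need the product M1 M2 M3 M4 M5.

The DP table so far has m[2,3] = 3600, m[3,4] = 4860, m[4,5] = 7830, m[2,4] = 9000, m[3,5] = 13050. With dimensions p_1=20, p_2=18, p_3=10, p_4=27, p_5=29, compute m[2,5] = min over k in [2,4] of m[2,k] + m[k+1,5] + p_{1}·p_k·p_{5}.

m[2,5] = min over k∈[2,4] of m[2,k]+m[k+1,5]+p_{1}·p_k·p_{5}.
k=2: 0 + 13050 + 20·18·29 = 23490; k=3: 3600 + 7830 + 20·10·29 = 17230; k=4: 9000 + 0 + 20·27·29 = 24660.
Minimum: 17230 at k=3.

17230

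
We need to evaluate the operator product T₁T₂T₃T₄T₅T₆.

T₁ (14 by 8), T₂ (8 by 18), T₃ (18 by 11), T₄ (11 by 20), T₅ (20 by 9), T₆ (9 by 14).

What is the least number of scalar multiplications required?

6932

Adjacent pairs: T₁T₂ = 14·8·18 = 2016; T₂T₃ = 8·18·11 = 1584; T₃T₄ = 18·11·20 = 3960; T₄T₅ = 11·20·9 = 1980; T₅T₆ = 20·9·14 = 2520.
Length 3: T₁..T₃: k=1: 0+1584+14·8·11=2816; k=2: 2016+0+14·18·11=4788 → min 2816 | T₂..T₄: k=2: 0+3960+8·18·20=6840; k=3: 1584+0+8·11·20=3344 → min 3344 | T₃..T₅: k=3: 0+1980+18·11·9=3762; k=4: 3960+0+18·20·9=7200 → min 3762 | T₄..T₆: k=4: 0+2520+11·20·14=5600; k=5: 1980+0+11·9·14=3366 → min 3366.
Length 4: T₁..T₄: k=1: 0+3344+14·8·20=5584; k=2: 2016+3960+14·18·20=11016; k=3: 2816+0+14·11·20=5896 → min 5584 | T₂..T₅: k=2: 0+3762+8·18·9=5058; k=3: 1584+1980+8·11·9=4356; k=4: 3344+0+8·20·9=4784 → min 4356 | T₃..T₆: k=3: 0+3366+18·11·14=6138; k=4: 3960+2520+18·20·14=11520; k=5: 3762+0+18·9·14=6030 → min 6030.
Length 5: T₁..T₅: k=1: 0+4356+14·8·9=5364; k=2: 2016+3762+14·18·9=8046; k=3: 2816+1980+14·11·9=6182; k=4: 5584+0+14·20·9=8104 → min 5364 | T₂..T₆: k=2: 0+6030+8·18·14=8046; k=3: 1584+3366+8·11·14=6182; k=4: 3344+2520+8·20·14=8104; k=5: 4356+0+8·9·14=5364 → min 5364.
Length 6: T₁..T₆: k=1: 0+5364+14·8·14=6932; k=2: 2016+6030+14·18·14=11574; k=3: 2816+3366+14·11·14=8338; k=4: 5584+2520+14·20·14=12024; k=5: 5364+0+14·9·14=7128 → min 6932.
Optimal order: (T₁(((T₂T₃)(T₄T₅))T₆)) with cost 6932.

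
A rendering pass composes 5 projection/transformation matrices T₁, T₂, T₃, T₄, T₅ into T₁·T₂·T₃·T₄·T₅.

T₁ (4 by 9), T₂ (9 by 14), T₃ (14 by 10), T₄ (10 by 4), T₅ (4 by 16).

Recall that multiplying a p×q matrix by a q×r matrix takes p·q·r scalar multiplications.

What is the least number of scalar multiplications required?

Adjacent pairs: T₁T₂ = 4·9·14 = 504; T₂T₃ = 9·14·10 = 1260; T₃T₄ = 14·10·4 = 560; T₄T₅ = 10·4·16 = 640.
Length 3: T₁..T₃: k=1: 0+1260+4·9·10=1620; k=2: 504+0+4·14·10=1064 → min 1064 | T₂..T₄: k=2: 0+560+9·14·4=1064; k=3: 1260+0+9·10·4=1620 → min 1064 | T₃..T₅: k=3: 0+640+14·10·16=2880; k=4: 560+0+14·4·16=1456 → min 1456.
Length 4: T₁..T₄: k=1: 0+1064+4·9·4=1208; k=2: 504+560+4·14·4=1288; k=3: 1064+0+4·10·4=1224 → min 1208 | T₂..T₅: k=2: 0+1456+9·14·16=3472; k=3: 1260+640+9·10·16=3340; k=4: 1064+0+9·4·16=1640 → min 1640.
Length 5: T₁..T₅: k=1: 0+1640+4·9·16=2216; k=2: 504+1456+4·14·16=2856; k=3: 1064+640+4·10·16=2344; k=4: 1208+0+4·4·16=1464 → min 1464.
Optimal order: ((T₁·(T₂·(T₃·T₄)))·T₅) with cost 1464.

1464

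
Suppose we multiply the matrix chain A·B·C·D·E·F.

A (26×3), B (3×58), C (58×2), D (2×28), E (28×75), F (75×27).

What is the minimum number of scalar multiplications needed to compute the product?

Adjacent pairs: AB = 26·3·58 = 4524; BC = 3·58·2 = 348; CD = 58·2·28 = 3248; DE = 2·28·75 = 4200; EF = 28·75·27 = 56700.
Length 3: A..C: k=1: 0+348+26·3·2=504; k=2: 4524+0+26·58·2=7540 → min 504 | B..D: k=2: 0+3248+3·58·28=8120; k=3: 348+0+3·2·28=516 → min 516 | C..E: k=3: 0+4200+58·2·75=12900; k=4: 3248+0+58·28·75=125048 → min 12900 | D..F: k=4: 0+56700+2·28·27=58212; k=5: 4200+0+2·75·27=8250 → min 8250.
Length 4: A..D: k=1: 0+516+26·3·28=2700; k=2: 4524+3248+26·58·28=49996; k=3: 504+0+26·2·28=1960 → min 1960 | B..E: k=2: 0+12900+3·58·75=25950; k=3: 348+4200+3·2·75=4998; k=4: 516+0+3·28·75=6816 → min 4998 | C..F: k=3: 0+8250+58·2·27=11382; k=4: 3248+56700+58·28·27=103796; k=5: 12900+0+58·75·27=130350 → min 11382.
Length 5: A..E: k=1: 0+4998+26·3·75=10848; k=2: 4524+12900+26·58·75=130524; k=3: 504+4200+26·2·75=8604; k=4: 1960+0+26·28·75=56560 → min 8604 | B..F: k=2: 0+11382+3·58·27=16080; k=3: 348+8250+3·2·27=8760; k=4: 516+56700+3·28·27=59484; k=5: 4998+0+3·75·27=11073 → min 8760.
Length 6: A..F: k=1: 0+8760+26·3·27=10866; k=2: 4524+11382+26·58·27=56622; k=3: 504+8250+26·2·27=10158; k=4: 1960+56700+26·28·27=78316; k=5: 8604+0+26·75·27=61254 → min 10158.
Optimal order: ((A·(B·C))·((D·E)·F)) with cost 10158.

10158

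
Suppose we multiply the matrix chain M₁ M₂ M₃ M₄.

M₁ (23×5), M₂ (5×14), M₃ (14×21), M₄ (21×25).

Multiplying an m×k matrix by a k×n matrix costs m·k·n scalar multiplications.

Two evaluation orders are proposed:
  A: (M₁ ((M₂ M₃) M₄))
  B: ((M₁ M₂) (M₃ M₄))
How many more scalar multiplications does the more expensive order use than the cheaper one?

10040

Order A = (M₁ ((M₂ M₃) M₄)): (M₂ M₃): 5×14 by 14×21 → 5×21, cost 5·14·21 = 1470; ((M₂ M₃) M₄): 5×21 by 21×25 → 5×25, cost 5·21·25 = 2625; cumulative 4095; (M₁ ((M₂ M₃) M₄)): 23×5 by 5×25 → 23×25, cost 23·5·25 = 2875; cumulative 6970. Total 6970.
Order B = ((M₁ M₂) (M₃ M₄)): (M₁ M₂): 23×5 by 5×14 → 23×14, cost 23·5·14 = 1610; (M₃ M₄): 14×21 by 21×25 → 14×25, cost 14·21·25 = 7350; ((M₁ M₂) (M₃ M₄)): 23×14 by 14×25 → 23×25, cost 23·14·25 = 8050; cumulative 17010. Total 17010.
Difference: |6970 − 17010| = 10040.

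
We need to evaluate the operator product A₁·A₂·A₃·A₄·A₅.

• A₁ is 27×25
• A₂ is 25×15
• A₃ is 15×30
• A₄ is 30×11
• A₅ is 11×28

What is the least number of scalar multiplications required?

Adjacent pairs: A₁A₂ = 27·25·15 = 10125; A₂A₃ = 25·15·30 = 11250; A₃A₄ = 15·30·11 = 4950; A₄A₅ = 30·11·28 = 9240.
Length 3: A₁..A₃: k=1: 0+11250+27·25·30=31500; k=2: 10125+0+27·15·30=22275 → min 22275 | A₂..A₄: k=2: 0+4950+25·15·11=9075; k=3: 11250+0+25·30·11=19500 → min 9075 | A₃..A₅: k=3: 0+9240+15·30·28=21840; k=4: 4950+0+15·11·28=9570 → min 9570.
Length 4: A₁..A₄: k=1: 0+9075+27·25·11=16500; k=2: 10125+4950+27·15·11=19530; k=3: 22275+0+27·30·11=31185 → min 16500 | A₂..A₅: k=2: 0+9570+25·15·28=20070; k=3: 11250+9240+25·30·28=41490; k=4: 9075+0+25·11·28=16775 → min 16775.
Length 5: A₁..A₅: k=1: 0+16775+27·25·28=35675; k=2: 10125+9570+27·15·28=31035; k=3: 22275+9240+27·30·28=54195; k=4: 16500+0+27·11·28=24816 → min 24816.
Optimal order: ((A₁·(A₂·(A₃·A₄)))·A₅) with cost 24816.

24816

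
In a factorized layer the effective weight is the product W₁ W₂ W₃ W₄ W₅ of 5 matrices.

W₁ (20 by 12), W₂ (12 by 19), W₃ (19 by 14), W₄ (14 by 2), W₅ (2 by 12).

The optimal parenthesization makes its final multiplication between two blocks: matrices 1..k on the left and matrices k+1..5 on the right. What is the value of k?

Adjacent pairs: W₁W₂ = 20·12·19 = 4560; W₂W₃ = 12·19·14 = 3192; W₃W₄ = 19·14·2 = 532; W₄W₅ = 14·2·12 = 336.
Length 3: W₁..W₃: k=1: 0+3192+20·12·14=6552; k=2: 4560+0+20·19·14=9880 → min 6552 | W₂..W₄: k=2: 0+532+12·19·2=988; k=3: 3192+0+12·14·2=3528 → min 988 | W₃..W₅: k=3: 0+336+19·14·12=3528; k=4: 532+0+19·2·12=988 → min 988.
Length 4: W₁..W₄: k=1: 0+988+20·12·2=1468; k=2: 4560+532+20·19·2=5852; k=3: 6552+0+20·14·2=7112 → min 1468 | W₂..W₅: k=2: 0+988+12·19·12=3724; k=3: 3192+336+12·14·12=5544; k=4: 988+0+12·2·12=1276 → min 1276.
Top-level splits: k=1: (W₁..W₁)·(W₂..W₅) → 0+1276+20·12·12 = 4156; k=2: (W₁..W₂)·(W₃..W₅) → 4560+988+20·19·12 = 10108; k=3: (W₁..W₃)·(W₄..W₅) → 6552+336+20·14·12 = 10248; k=4: (W₁..W₄)·(W₅..W₅) → 1468+0+20·2·12 = 1948.
Best split is after W₄, i.e. k = 4.

4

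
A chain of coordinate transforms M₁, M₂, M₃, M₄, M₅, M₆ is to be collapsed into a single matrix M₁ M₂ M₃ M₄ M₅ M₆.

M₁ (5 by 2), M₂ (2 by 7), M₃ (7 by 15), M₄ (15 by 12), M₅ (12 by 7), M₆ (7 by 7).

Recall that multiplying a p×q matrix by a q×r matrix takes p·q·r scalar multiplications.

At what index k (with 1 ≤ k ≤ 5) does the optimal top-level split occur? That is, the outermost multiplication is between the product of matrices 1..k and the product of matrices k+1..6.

1

Adjacent pairs: M₁M₂ = 5·2·7 = 70; M₂M₃ = 2·7·15 = 210; M₃M₄ = 7·15·12 = 1260; M₄M₅ = 15·12·7 = 1260; M₅M₆ = 12·7·7 = 588.
Length 3: M₁..M₃: k=1: 0+210+5·2·15=360; k=2: 70+0+5·7·15=595 → min 360 | M₂..M₄: k=2: 0+1260+2·7·12=1428; k=3: 210+0+2·15·12=570 → min 570 | M₃..M₅: k=3: 0+1260+7·15·7=1995; k=4: 1260+0+7·12·7=1848 → min 1848 | M₄..M₆: k=4: 0+588+15·12·7=1848; k=5: 1260+0+15·7·7=1995 → min 1848.
Length 4: M₁..M₄: k=1: 0+570+5·2·12=690; k=2: 70+1260+5·7·12=1750; k=3: 360+0+5·15·12=1260 → min 690 | M₂..M₅: k=2: 0+1848+2·7·7=1946; k=3: 210+1260+2·15·7=1680; k=4: 570+0+2·12·7=738 → min 738 | M₃..M₆: k=3: 0+1848+7·15·7=2583; k=4: 1260+588+7·12·7=2436; k=5: 1848+0+7·7·7=2191 → min 2191.
Length 5: M₁..M₅: k=1: 0+738+5·2·7=808; k=2: 70+1848+5·7·7=2163; k=3: 360+1260+5·15·7=2145; k=4: 690+0+5·12·7=1110 → min 808 | M₂..M₆: k=2: 0+2191+2·7·7=2289; k=3: 210+1848+2·15·7=2268; k=4: 570+588+2·12·7=1326; k=5: 738+0+2·7·7=836 → min 836.
Top-level splits: k=1: (M₁..M₁)·(M₂..M₆) → 0+836+5·2·7 = 906; k=2: (M₁..M₂)·(M₃..M₆) → 70+2191+5·7·7 = 2506; k=3: (M₁..M₃)·(M₄..M₆) → 360+1848+5·15·7 = 2733; k=4: (M₁..M₄)·(M₅..M₆) → 690+588+5·12·7 = 1698; k=5: (M₁..M₅)·(M₆..M₆) → 808+0+5·7·7 = 1053.
Best split is after M₁, i.e. k = 1.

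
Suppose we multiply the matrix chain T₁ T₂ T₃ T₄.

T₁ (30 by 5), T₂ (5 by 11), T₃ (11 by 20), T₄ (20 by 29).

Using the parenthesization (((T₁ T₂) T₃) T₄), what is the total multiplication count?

(T₁ T₂): 30×5 by 5×11 → 30×11, cost 30·5·11 = 1650
((T₁ T₂) T₃): 30×11 by 11×20 → 30×20, cost 30·11·20 = 6600; cumulative 8250
(((T₁ T₂) T₃) T₄): 30×20 by 20×29 → 30×29, cost 30·20·29 = 17400; cumulative 25650
Total: 25650 scalar multiplications.

25650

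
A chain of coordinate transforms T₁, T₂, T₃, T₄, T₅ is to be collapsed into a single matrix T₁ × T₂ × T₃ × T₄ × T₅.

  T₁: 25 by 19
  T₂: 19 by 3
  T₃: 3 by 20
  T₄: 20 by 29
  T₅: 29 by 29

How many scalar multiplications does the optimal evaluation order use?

7863

Adjacent pairs: T₁T₂ = 25·19·3 = 1425; T₂T₃ = 19·3·20 = 1140; T₃T₄ = 3·20·29 = 1740; T₄T₅ = 20·29·29 = 16820.
Length 3: T₁..T₃: k=1: 0+1140+25·19·20=10640; k=2: 1425+0+25·3·20=2925 → min 2925 | T₂..T₄: k=2: 0+1740+19·3·29=3393; k=3: 1140+0+19·20·29=12160 → min 3393 | T₃..T₅: k=3: 0+16820+3·20·29=18560; k=4: 1740+0+3·29·29=4263 → min 4263.
Length 4: T₁..T₄: k=1: 0+3393+25·19·29=17168; k=2: 1425+1740+25·3·29=5340; k=3: 2925+0+25·20·29=17425 → min 5340 | T₂..T₅: k=2: 0+4263+19·3·29=5916; k=3: 1140+16820+19·20·29=28980; k=4: 3393+0+19·29·29=19372 → min 5916.
Length 5: T₁..T₅: k=1: 0+5916+25·19·29=19691; k=2: 1425+4263+25·3·29=7863; k=3: 2925+16820+25·20·29=34245; k=4: 5340+0+25·29·29=26365 → min 7863.
Optimal order: ((T₁ × T₂) × ((T₃ × T₄) × T₅)) with cost 7863.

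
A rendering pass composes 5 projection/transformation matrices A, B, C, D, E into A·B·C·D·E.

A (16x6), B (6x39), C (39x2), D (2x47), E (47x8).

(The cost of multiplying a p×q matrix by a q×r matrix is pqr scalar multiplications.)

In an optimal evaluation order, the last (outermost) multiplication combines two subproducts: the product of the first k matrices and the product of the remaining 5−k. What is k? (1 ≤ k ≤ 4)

Adjacent pairs: AB = 16·6·39 = 3744; BC = 6·39·2 = 468; CD = 39·2·47 = 3666; DE = 2·47·8 = 752.
Length 3: A..C: k=1: 0+468+16·6·2=660; k=2: 3744+0+16·39·2=4992 → min 660 | B..D: k=2: 0+3666+6·39·47=14664; k=3: 468+0+6·2·47=1032 → min 1032 | C..E: k=3: 0+752+39·2·8=1376; k=4: 3666+0+39·47·8=18330 → min 1376.
Length 4: A..D: k=1: 0+1032+16·6·47=5544; k=2: 3744+3666+16·39·47=36738; k=3: 660+0+16·2·47=2164 → min 2164 | B..E: k=2: 0+1376+6·39·8=3248; k=3: 468+752+6·2·8=1316; k=4: 1032+0+6·47·8=3288 → min 1316.
Top-level splits: k=1: (A..A)·(B..E) → 0+1316+16·6·8 = 2084; k=2: (A..B)·(C..E) → 3744+1376+16·39·8 = 10112; k=3: (A..C)·(D..E) → 660+752+16·2·8 = 1668; k=4: (A..D)·(E..E) → 2164+0+16·47·8 = 8180.
Best split is after C, i.e. k = 3.

3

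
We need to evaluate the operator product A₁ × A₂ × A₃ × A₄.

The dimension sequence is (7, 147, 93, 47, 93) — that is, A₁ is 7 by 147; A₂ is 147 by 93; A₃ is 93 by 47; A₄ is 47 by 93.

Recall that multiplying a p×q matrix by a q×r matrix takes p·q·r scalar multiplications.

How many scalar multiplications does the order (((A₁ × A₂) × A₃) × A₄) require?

156891

(A₁ × A₂): 7×147 by 147×93 → 7×93, cost 7·147·93 = 95697
((A₁ × A₂) × A₃): 7×93 by 93×47 → 7×47, cost 7·93·47 = 30597; cumulative 126294
(((A₁ × A₂) × A₃) × A₄): 7×47 by 47×93 → 7×93, cost 7·47·93 = 30597; cumulative 156891
Total: 156891 scalar multiplications.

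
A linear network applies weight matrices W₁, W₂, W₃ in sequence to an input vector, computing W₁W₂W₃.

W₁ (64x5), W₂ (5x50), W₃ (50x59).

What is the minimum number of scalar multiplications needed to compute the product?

Order (W₁(W₂W₃)): (W₂W₃): 5×50 by 50×59 → 5×59, cost 5·50·59 = 14750; (W₁(W₂W₃)): 64×5 by 5×59 → 64×59, cost 64·5·59 = 18880; cumulative 33630. Total 33630.
Order ((W₁W₂)W₃): (W₁W₂): 64×5 by 5×50 → 64×50, cost 64·5·50 = 16000; ((W₁W₂)W₃): 64×50 by 50×59 → 64×59, cost 64·50·59 = 188800; cumulative 204800. Total 204800.
Minimum: 33630.

33630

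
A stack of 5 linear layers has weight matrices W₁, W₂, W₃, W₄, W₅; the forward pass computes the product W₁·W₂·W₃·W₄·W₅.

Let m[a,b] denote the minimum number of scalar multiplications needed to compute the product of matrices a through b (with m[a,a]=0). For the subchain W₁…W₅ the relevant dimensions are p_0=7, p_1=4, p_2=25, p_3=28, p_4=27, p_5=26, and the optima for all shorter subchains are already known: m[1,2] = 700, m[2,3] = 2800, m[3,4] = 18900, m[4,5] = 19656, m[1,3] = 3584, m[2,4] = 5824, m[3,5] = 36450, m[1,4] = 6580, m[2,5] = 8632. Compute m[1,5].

m[1,5] = min over k∈[1,4] of m[1,k]+m[k+1,5]+p_{0}·p_k·p_{5}.
k=1: 0 + 8632 + 7·4·26 = 9360; k=2: 700 + 36450 + 7·25·26 = 41700; k=3: 3584 + 19656 + 7·28·26 = 28336; k=4: 6580 + 0 + 7·27·26 = 11494.
Minimum: 9360 at k=1.

9360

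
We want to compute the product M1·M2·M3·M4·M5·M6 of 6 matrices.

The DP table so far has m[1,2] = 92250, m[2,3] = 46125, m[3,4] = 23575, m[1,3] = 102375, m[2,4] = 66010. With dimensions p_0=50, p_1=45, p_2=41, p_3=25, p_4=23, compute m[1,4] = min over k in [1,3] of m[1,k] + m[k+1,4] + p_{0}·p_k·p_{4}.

117760

m[1,4] = min over k∈[1,3] of m[1,k]+m[k+1,4]+p_{0}·p_k·p_{4}.
k=1: 0 + 66010 + 50·45·23 = 117760; k=2: 92250 + 23575 + 50·41·23 = 162975; k=3: 102375 + 0 + 50·25·23 = 131125.
Minimum: 117760 at k=1.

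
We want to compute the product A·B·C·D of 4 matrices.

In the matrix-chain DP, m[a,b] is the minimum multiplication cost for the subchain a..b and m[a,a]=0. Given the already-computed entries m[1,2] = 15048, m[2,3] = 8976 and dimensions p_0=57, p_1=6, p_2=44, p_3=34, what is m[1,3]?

20604

m[1,3] = min over k∈[1,2] of m[1,k]+m[k+1,3]+p_{0}·p_k·p_{3}.
k=1: 0 + 8976 + 57·6·34 = 20604; k=2: 15048 + 0 + 57·44·34 = 100320.
Minimum: 20604 at k=1.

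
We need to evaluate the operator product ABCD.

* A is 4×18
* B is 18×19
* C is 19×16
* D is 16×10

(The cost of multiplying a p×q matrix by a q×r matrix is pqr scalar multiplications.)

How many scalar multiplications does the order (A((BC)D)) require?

(BC): 18×19 by 19×16 → 18×16, cost 18·19·16 = 5472
((BC)D): 18×16 by 16×10 → 18×10, cost 18·16·10 = 2880; cumulative 8352
(A((BC)D)): 4×18 by 18×10 → 4×10, cost 4·18·10 = 720; cumulative 9072
Total: 9072 scalar multiplications.

9072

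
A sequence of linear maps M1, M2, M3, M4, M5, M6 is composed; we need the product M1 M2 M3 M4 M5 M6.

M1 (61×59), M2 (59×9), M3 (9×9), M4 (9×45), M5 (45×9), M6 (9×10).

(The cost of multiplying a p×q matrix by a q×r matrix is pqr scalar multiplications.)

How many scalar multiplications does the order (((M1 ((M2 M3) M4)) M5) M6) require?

220824

(M2 M3): 59×9 by 9×9 → 59×9, cost 59·9·9 = 4779
((M2 M3) M4): 59×9 by 9×45 → 59×45, cost 59·9·45 = 23895; cumulative 28674
(M1 ((M2 M3) M4)): 61×59 by 59×45 → 61×45, cost 61·59·45 = 161955; cumulative 190629
((M1 ((M2 M3) M4)) M5): 61×45 by 45×9 → 61×9, cost 61·45·9 = 24705; cumulative 215334
(((M1 ((M2 M3) M4)) M5) M6): 61×9 by 9×10 → 61×10, cost 61·9·10 = 5490; cumulative 220824
Total: 220824 scalar multiplications.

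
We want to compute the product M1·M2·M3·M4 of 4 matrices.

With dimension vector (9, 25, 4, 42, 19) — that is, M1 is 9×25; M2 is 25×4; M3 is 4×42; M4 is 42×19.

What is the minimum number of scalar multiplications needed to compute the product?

4776

Adjacent pairs: M1M2 = 9·25·4 = 900; M2M3 = 25·4·42 = 4200; M3M4 = 4·42·19 = 3192.
Length 3: M1..M3: k=1: 0+4200+9·25·42=13650; k=2: 900+0+9·4·42=2412 → min 2412 | M2..M4: k=2: 0+3192+25·4·19=5092; k=3: 4200+0+25·42·19=24150 → min 5092.
Length 4: M1..M4: k=1: 0+5092+9·25·19=9367; k=2: 900+3192+9·4·19=4776; k=3: 2412+0+9·42·19=9594 → min 4776.
Optimal order: ((M1·M2)·(M3·M4)) with cost 4776.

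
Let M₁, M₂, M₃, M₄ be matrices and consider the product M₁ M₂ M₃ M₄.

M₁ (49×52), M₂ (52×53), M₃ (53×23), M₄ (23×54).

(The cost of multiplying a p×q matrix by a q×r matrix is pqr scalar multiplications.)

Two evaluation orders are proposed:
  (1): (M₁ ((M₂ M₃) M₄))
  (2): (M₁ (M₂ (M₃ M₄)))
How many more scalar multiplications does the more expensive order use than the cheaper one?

86678

Order (1) = (M₁ ((M₂ M₃) M₄)): (M₂ M₃): 52×53 by 53×23 → 52×23, cost 52·53·23 = 63388; ((M₂ M₃) M₄): 52×23 by 23×54 → 52×54, cost 52·23·54 = 64584; cumulative 127972; (M₁ ((M₂ M₃) M₄)): 49×52 by 52×54 → 49×54, cost 49·52·54 = 137592; cumulative 265564. Total 265564.
Order (2) = (M₁ (M₂ (M₃ M₄))): (M₃ M₄): 53×23 by 23×54 → 53×54, cost 53·23·54 = 65826; (M₂ (M₃ M₄)): 52×53 by 53×54 → 52×54, cost 52·53·54 = 148824; cumulative 214650; (M₁ (M₂ (M₃ M₄))): 49×52 by 52×54 → 49×54, cost 49·52·54 = 137592; cumulative 352242. Total 352242.
Difference: |265564 − 352242| = 86678.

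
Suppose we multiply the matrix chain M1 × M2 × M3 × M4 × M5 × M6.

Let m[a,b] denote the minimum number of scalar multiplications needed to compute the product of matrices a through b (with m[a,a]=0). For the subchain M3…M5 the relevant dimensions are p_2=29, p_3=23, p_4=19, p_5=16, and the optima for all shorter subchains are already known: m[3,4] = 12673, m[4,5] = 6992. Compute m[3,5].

17664

m[3,5] = min over k∈[3,4] of m[3,k]+m[k+1,5]+p_{2}·p_k·p_{5}.
k=3: 0 + 6992 + 29·23·16 = 17664; k=4: 12673 + 0 + 29·19·16 = 21489.
Minimum: 17664 at k=3.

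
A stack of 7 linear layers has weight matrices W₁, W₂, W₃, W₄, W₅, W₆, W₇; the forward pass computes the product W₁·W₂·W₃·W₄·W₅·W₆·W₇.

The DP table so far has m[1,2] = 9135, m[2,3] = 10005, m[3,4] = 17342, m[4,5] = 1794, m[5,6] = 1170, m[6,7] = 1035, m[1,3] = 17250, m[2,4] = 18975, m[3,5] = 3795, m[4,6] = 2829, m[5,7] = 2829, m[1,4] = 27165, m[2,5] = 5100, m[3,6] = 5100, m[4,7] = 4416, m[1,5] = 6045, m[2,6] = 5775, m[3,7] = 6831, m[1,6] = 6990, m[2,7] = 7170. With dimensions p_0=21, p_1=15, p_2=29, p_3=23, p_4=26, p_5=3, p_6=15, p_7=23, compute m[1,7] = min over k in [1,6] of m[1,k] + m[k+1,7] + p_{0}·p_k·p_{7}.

m[1,7] = min over k∈[1,6] of m[1,k]+m[k+1,7]+p_{0}·p_k·p_{7}.
k=1: 0 + 7170 + 21·15·23 = 14415; k=2: 9135 + 6831 + 21·29·23 = 29973; k=3: 17250 + 4416 + 21·23·23 = 32775; k=4: 27165 + 2829 + 21·26·23 = 42552; k=5: 6045 + 1035 + 21·3·23 = 8529; k=6: 6990 + 0 + 21·15·23 = 14235.
Minimum: 8529 at k=5.

8529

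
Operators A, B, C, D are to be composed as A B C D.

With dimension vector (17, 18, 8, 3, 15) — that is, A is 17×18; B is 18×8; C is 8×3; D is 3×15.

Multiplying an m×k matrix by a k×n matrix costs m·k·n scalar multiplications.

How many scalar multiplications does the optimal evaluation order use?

Adjacent pairs: AB = 17·18·8 = 2448; BC = 18·8·3 = 432; CD = 8·3·15 = 360.
Length 3: A..C: k=1: 0+432+17·18·3=1350; k=2: 2448+0+17·8·3=2856 → min 1350 | B..D: k=2: 0+360+18·8·15=2520; k=3: 432+0+18·3·15=1242 → min 1242.
Length 4: A..D: k=1: 0+1242+17·18·15=5832; k=2: 2448+360+17·8·15=4848; k=3: 1350+0+17·3·15=2115 → min 2115.
Optimal order: ((A (B C)) D) with cost 2115.

2115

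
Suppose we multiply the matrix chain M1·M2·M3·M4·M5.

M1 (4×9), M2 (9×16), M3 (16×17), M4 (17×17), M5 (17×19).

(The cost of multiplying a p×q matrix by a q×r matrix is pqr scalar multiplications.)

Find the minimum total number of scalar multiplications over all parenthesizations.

Adjacent pairs: M1M2 = 4·9·16 = 576; M2M3 = 9·16·17 = 2448; M3M4 = 16·17·17 = 4624; M4M5 = 17·17·19 = 5491.
Length 3: M1..M3: k=1: 0+2448+4·9·17=3060; k=2: 576+0+4·16·17=1664 → min 1664 | M2..M4: k=2: 0+4624+9·16·17=7072; k=3: 2448+0+9·17·17=5049 → min 5049 | M3..M5: k=3: 0+5491+16·17·19=10659; k=4: 4624+0+16·17·19=9792 → min 9792.
Length 4: M1..M4: k=1: 0+5049+4·9·17=5661; k=2: 576+4624+4·16·17=6288; k=3: 1664+0+4·17·17=2820 → min 2820 | M2..M5: k=2: 0+9792+9·16·19=12528; k=3: 2448+5491+9·17·19=10846; k=4: 5049+0+9·17·19=7956 → min 7956.
Length 5: M1..M5: k=1: 0+7956+4·9·19=8640; k=2: 576+9792+4·16·19=11584; k=3: 1664+5491+4·17·19=8447; k=4: 2820+0+4·17·19=4112 → min 4112.
Optimal order: ((((M1·M2)·M3)·M4)·M5) with cost 4112.

4112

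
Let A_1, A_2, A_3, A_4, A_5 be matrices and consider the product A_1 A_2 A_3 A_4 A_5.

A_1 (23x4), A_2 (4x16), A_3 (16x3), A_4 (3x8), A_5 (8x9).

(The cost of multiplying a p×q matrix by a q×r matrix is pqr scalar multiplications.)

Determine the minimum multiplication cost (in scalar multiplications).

1305

Adjacent pairs: A_1A_2 = 23·4·16 = 1472; A_2A_3 = 4·16·3 = 192; A_3A_4 = 16·3·8 = 384; A_4A_5 = 3·8·9 = 216.
Length 3: A_1..A_3: k=1: 0+192+23·4·3=468; k=2: 1472+0+23·16·3=2576 → min 468 | A_2..A_4: k=2: 0+384+4·16·8=896; k=3: 192+0+4·3·8=288 → min 288 | A_3..A_5: k=3: 0+216+16·3·9=648; k=4: 384+0+16·8·9=1536 → min 648.
Length 4: A_1..A_4: k=1: 0+288+23·4·8=1024; k=2: 1472+384+23·16·8=4800; k=3: 468+0+23·3·8=1020 → min 1020 | A_2..A_5: k=2: 0+648+4·16·9=1224; k=3: 192+216+4·3·9=516; k=4: 288+0+4·8·9=576 → min 516.
Length 5: A_1..A_5: k=1: 0+516+23·4·9=1344; k=2: 1472+648+23·16·9=5432; k=3: 468+216+23·3·9=1305; k=4: 1020+0+23·8·9=2676 → min 1305.
Optimal order: ((A_1 (A_2 A_3)) (A_4 A_5)) with cost 1305.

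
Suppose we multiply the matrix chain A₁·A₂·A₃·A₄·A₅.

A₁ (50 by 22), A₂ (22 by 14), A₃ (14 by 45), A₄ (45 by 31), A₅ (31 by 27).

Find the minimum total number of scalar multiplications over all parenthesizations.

Adjacent pairs: A₁A₂ = 50·22·14 = 15400; A₂A₃ = 22·14·45 = 13860; A₃A₄ = 14·45·31 = 19530; A₄A₅ = 45·31·27 = 37665.
Length 3: A₁..A₃: k=1: 0+13860+50·22·45=63360; k=2: 15400+0+50·14·45=46900 → min 46900 | A₂..A₄: k=2: 0+19530+22·14·31=29078; k=3: 13860+0+22·45·31=44550 → min 29078 | A₃..A₅: k=3: 0+37665+14·45·27=54675; k=4: 19530+0+14·31·27=31248 → min 31248.
Length 4: A₁..A₄: k=1: 0+29078+50·22·31=63178; k=2: 15400+19530+50·14·31=56630; k=3: 46900+0+50·45·31=116650 → min 56630 | A₂..A₅: k=2: 0+31248+22·14·27=39564; k=3: 13860+37665+22·45·27=78255; k=4: 29078+0+22·31·27=47492 → min 39564.
Length 5: A₁..A₅: k=1: 0+39564+50·22·27=69264; k=2: 15400+31248+50·14·27=65548; k=3: 46900+37665+50·45·27=145315; k=4: 56630+0+50·31·27=98480 → min 65548.
Optimal order: ((A₁·A₂)·((A₃·A₄)·A₅)) with cost 65548.

65548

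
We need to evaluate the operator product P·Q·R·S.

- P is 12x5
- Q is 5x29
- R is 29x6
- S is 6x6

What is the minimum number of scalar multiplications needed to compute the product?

Adjacent pairs: PQ = 12·5·29 = 1740; QR = 5·29·6 = 870; RS = 29·6·6 = 1044.
Length 3: P..R: k=1: 0+870+12·5·6=1230; k=2: 1740+0+12·29·6=3828 → min 1230 | Q..S: k=2: 0+1044+5·29·6=1914; k=3: 870+0+5·6·6=1050 → min 1050.
Length 4: P..S: k=1: 0+1050+12·5·6=1410; k=2: 1740+1044+12·29·6=4872; k=3: 1230+0+12·6·6=1662 → min 1410.
Optimal order: (P·((Q·R)·S)) with cost 1410.

1410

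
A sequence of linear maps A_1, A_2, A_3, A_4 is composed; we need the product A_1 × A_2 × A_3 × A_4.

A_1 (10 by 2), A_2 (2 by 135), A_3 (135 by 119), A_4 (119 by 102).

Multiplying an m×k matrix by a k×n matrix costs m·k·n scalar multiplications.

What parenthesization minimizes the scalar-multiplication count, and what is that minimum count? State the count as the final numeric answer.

58446

Adjacent pairs: A_1A_2 = 10·2·135 = 2700; A_2A_3 = 2·135·119 = 32130; A_3A_4 = 135·119·102 = 1638630.
Length 3: A_1..A_3: k=1: 0+32130+10·2·119=34510; k=2: 2700+0+10·135·119=163350 → min 34510 | A_2..A_4: k=2: 0+1638630+2·135·102=1666170; k=3: 32130+0+2·119·102=56406 → min 56406.
Length 4: A_1..A_4: k=1: 0+56406+10·2·102=58446; k=2: 2700+1638630+10·135·102=1779030; k=3: 34510+0+10·119·102=155890 → min 58446.
Optimal parenthesization: (A_1 × ((A_2 × A_3) × A_4)) with cost 58446.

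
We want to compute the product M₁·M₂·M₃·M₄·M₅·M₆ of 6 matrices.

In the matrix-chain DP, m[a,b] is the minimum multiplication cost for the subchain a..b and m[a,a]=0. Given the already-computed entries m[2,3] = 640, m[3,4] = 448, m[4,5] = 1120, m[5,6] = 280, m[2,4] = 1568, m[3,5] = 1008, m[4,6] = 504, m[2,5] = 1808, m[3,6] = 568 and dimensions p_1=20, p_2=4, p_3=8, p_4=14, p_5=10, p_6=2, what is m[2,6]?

728

m[2,6] = min over k∈[2,5] of m[2,k]+m[k+1,6]+p_{1}·p_k·p_{6}.
k=2: 0 + 568 + 20·4·2 = 728; k=3: 640 + 504 + 20·8·2 = 1464; k=4: 1568 + 280 + 20·14·2 = 2408; k=5: 1808 + 0 + 20·10·2 = 2208.
Minimum: 728 at k=2.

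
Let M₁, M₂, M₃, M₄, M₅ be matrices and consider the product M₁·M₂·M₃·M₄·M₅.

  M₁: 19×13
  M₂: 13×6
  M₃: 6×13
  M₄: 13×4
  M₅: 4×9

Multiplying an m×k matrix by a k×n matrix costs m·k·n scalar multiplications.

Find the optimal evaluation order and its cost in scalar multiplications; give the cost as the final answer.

Adjacent pairs: M₁M₂ = 19·13·6 = 1482; M₂M₃ = 13·6·13 = 1014; M₃M₄ = 6·13·4 = 312; M₄M₅ = 13·4·9 = 468.
Length 3: M₁..M₃: k=1: 0+1014+19·13·13=4225; k=2: 1482+0+19·6·13=2964 → min 2964 | M₂..M₄: k=2: 0+312+13·6·4=624; k=3: 1014+0+13·13·4=1690 → min 624 | M₃..M₅: k=3: 0+468+6·13·9=1170; k=4: 312+0+6·4·9=528 → min 528.
Length 4: M₁..M₄: k=1: 0+624+19·13·4=1612; k=2: 1482+312+19·6·4=2250; k=3: 2964+0+19·13·4=3952 → min 1612 | M₂..M₅: k=2: 0+528+13·6·9=1230; k=3: 1014+468+13·13·9=3003; k=4: 624+0+13·4·9=1092 → min 1092.
Length 5: M₁..M₅: k=1: 0+1092+19·13·9=3315; k=2: 1482+528+19·6·9=3036; k=3: 2964+468+19·13·9=5655; k=4: 1612+0+19·4·9=2296 → min 2296.
Optimal parenthesization: ((M₁·(M₂·(M₃·M₄)))·M₅) with cost 2296.

2296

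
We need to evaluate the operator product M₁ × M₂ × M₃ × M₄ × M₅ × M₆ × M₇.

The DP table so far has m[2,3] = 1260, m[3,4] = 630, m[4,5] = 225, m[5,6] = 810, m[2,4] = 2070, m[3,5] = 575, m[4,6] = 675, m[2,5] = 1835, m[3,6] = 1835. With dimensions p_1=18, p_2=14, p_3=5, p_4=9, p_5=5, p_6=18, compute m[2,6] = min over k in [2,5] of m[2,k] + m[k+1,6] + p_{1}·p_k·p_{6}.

3455

m[2,6] = min over k∈[2,5] of m[2,k]+m[k+1,6]+p_{1}·p_k·p_{6}.
k=2: 0 + 1835 + 18·14·18 = 6371; k=3: 1260 + 675 + 18·5·18 = 3555; k=4: 2070 + 810 + 18·9·18 = 5796; k=5: 1835 + 0 + 18·5·18 = 3455.
Minimum: 3455 at k=5.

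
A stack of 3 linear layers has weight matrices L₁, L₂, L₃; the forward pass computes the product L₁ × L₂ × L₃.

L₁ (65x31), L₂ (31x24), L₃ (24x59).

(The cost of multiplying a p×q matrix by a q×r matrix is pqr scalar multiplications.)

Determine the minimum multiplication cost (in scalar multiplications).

140400

Order (L₁ × (L₂ × L₃)): (L₂ × L₃): 31×24 by 24×59 → 31×59, cost 31·24·59 = 43896; (L₁ × (L₂ × L₃)): 65×31 by 31×59 → 65×59, cost 65·31·59 = 118885; cumulative 162781. Total 162781.
Order ((L₁ × L₂) × L₃): (L₁ × L₂): 65×31 by 31×24 → 65×24, cost 65·31·24 = 48360; ((L₁ × L₂) × L₃): 65×24 by 24×59 → 65×59, cost 65·24·59 = 92040; cumulative 140400. Total 140400.
Minimum: 140400.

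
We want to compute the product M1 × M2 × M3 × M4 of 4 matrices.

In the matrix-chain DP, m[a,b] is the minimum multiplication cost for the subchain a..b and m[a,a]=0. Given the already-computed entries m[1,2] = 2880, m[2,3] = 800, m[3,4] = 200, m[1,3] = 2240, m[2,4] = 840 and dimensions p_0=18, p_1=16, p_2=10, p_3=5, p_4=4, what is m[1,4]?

1992

m[1,4] = min over k∈[1,3] of m[1,k]+m[k+1,4]+p_{0}·p_k·p_{4}.
k=1: 0 + 840 + 18·16·4 = 1992; k=2: 2880 + 200 + 18·10·4 = 3800; k=3: 2240 + 0 + 18·5·4 = 2600.
Minimum: 1992 at k=1.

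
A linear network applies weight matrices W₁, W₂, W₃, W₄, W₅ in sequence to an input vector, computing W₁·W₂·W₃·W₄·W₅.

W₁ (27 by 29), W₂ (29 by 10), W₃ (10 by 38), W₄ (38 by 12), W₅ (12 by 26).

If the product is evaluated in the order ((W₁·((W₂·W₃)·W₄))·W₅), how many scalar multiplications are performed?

(W₂·W₃): 29×10 by 10×38 → 29×38, cost 29·10·38 = 11020
((W₂·W₃)·W₄): 29×38 by 38×12 → 29×12, cost 29·38·12 = 13224; cumulative 24244
(W₁·((W₂·W₃)·W₄)): 27×29 by 29×12 → 27×12, cost 27·29·12 = 9396; cumulative 33640
((W₁·((W₂·W₃)·W₄))·W₅): 27×12 by 12×26 → 27×26, cost 27·12·26 = 8424; cumulative 42064
Total: 42064 scalar multiplications.

42064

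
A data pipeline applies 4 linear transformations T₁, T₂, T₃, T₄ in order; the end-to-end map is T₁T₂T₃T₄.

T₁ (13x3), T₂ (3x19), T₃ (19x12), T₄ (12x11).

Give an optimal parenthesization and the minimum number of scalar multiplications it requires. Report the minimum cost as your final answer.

1509

Adjacent pairs: T₁T₂ = 13·3·19 = 741; T₂T₃ = 3·19·12 = 684; T₃T₄ = 19·12·11 = 2508.
Length 3: T₁..T₃: k=1: 0+684+13·3·12=1152; k=2: 741+0+13·19·12=3705 → min 1152 | T₂..T₄: k=2: 0+2508+3·19·11=3135; k=3: 684+0+3·12·11=1080 → min 1080.
Length 4: T₁..T₄: k=1: 0+1080+13·3·11=1509; k=2: 741+2508+13·19·11=5966; k=3: 1152+0+13·12·11=2868 → min 1509.
Optimal parenthesization: (T₁((T₂T₃)T₄)) with cost 1509.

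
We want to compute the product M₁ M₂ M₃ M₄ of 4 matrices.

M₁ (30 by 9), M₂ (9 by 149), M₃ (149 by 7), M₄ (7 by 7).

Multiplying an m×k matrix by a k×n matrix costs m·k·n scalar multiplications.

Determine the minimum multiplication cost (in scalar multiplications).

11718

Adjacent pairs: M₁M₂ = 30·9·149 = 40230; M₂M₃ = 9·149·7 = 9387; M₃M₄ = 149·7·7 = 7301.
Length 3: M₁..M₃: k=1: 0+9387+30·9·7=11277; k=2: 40230+0+30·149·7=71520 → min 11277 | M₂..M₄: k=2: 0+7301+9·149·7=16688; k=3: 9387+0+9·7·7=9828 → min 9828.
Length 4: M₁..M₄: k=1: 0+9828+30·9·7=11718; k=2: 40230+7301+30·149·7=78821; k=3: 11277+0+30·7·7=12747 → min 11718.
Optimal order: (M₁ ((M₂ M₃) M₄)) with cost 11718.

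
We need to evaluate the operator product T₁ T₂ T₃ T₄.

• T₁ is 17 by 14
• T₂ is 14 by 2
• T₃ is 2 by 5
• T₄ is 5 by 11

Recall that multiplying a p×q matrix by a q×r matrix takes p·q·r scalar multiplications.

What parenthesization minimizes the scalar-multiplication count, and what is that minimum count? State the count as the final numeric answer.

Adjacent pairs: T₁T₂ = 17·14·2 = 476; T₂T₃ = 14·2·5 = 140; T₃T₄ = 2·5·11 = 110.
Length 3: T₁..T₃: k=1: 0+140+17·14·5=1330; k=2: 476+0+17·2·5=646 → min 646 | T₂..T₄: k=2: 0+110+14·2·11=418; k=3: 140+0+14·5·11=910 → min 418.
Length 4: T₁..T₄: k=1: 0+418+17·14·11=3036; k=2: 476+110+17·2·11=960; k=3: 646+0+17·5·11=1581 → min 960.
Optimal parenthesization: ((T₁ T₂) (T₃ T₄)) with cost 960.

960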